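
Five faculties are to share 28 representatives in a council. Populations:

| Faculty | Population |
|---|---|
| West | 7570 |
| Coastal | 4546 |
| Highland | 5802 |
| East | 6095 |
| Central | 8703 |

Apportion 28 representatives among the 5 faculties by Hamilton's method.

West: 7; Coastal: 4; Highland: 5; East: 5; Central: 7

Standard divisor: 32716 ÷ 28 ≈ 1168.429.
Standard quotas: West 6.4788, Coastal 3.8907, Highland 4.9656, East 5.2164, Central 7.4485.
Lower quotas: West 6, Coastal 3, Highland 4, East 5, Central 7 (sum 25, leaving 3 seats).
Remainders in descending order: Highland 0.9656, Coastal 0.8907, West 0.4788, Central 0.4485, East 0.2164.
The surplus seats go to Highland, Coastal, West.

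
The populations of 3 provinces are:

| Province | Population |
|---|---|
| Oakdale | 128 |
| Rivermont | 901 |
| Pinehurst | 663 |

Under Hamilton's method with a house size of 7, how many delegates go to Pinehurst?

3

Standard divisor: 1692 ÷ 7 ≈ 241.714.
Standard quotas: Oakdale 0.530, Rivermont 3.728, Pinehurst 2.743.
Lower quotas: Oakdale 0, Rivermont 3, Pinehurst 2 (sum 5, leaving 2 seats).
Remainders in descending order: Pinehurst 0.743, Rivermont 0.728, Oakdale 0.530.
The surplus seats go to Pinehurst, Rivermont.
Pinehurst receives 3.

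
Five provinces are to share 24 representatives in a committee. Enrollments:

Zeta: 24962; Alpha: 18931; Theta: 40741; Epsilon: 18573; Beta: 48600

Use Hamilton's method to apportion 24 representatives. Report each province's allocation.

Total 151807; standard divisor 151807/24 ≈ 6325.292.
Standard quotas: Zeta 3.9464, Alpha 2.9929, Theta 6.4410, Epsilon 2.9363, Beta 7.6834.
Lower quotas: Zeta 3, Alpha 2, Theta 6, Epsilon 2, Beta 7 (sum 20, leaving 4 seats).
Remainders in descending order: Alpha 0.9929, Zeta 0.9464, Epsilon 0.9363, Beta 0.6834, Theta 0.4410.
The surplus seats go to Alpha, Zeta, Epsilon, Beta.

Zeta=4, Alpha=3, Theta=6, Epsilon=3, Beta=8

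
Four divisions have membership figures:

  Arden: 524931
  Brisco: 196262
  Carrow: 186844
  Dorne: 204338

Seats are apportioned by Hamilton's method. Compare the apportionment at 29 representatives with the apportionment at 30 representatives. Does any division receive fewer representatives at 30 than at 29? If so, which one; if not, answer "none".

none

At 29 seats: Arden 14, Brisco 5, Carrow 5, Dorne 5.
At 30 seats: Arden 14, Brisco 5, Carrow 5, Dorne 6.
No division's allocation decreased.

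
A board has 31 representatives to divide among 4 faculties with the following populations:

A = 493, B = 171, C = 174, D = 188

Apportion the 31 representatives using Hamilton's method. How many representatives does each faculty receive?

Total 1026; standard divisor 1026/31 ≈ 33.097.
Standard quotas: A 14.896, B 5.167, C 5.257, D 5.680.
Lower quotas: A 14, B 5, C 5, D 5 (sum 29, leaving 2 seats).
Remainders in descending order: A 0.896, D 0.680, C 0.257, B 0.167.
Largest remainders: A, D receive the extra seats.

A=15; B=5; C=5; D=6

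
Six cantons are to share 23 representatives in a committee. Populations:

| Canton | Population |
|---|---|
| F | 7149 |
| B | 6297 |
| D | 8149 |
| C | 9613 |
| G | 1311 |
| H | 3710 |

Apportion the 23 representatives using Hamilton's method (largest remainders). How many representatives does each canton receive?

The standard divisor is 36229/23 ≈ 1575.174.
Standard quotas: F 4.5385, B 3.9977, D 5.1734, C 6.1028, G 0.8323, H 2.3553.
Lower quotas: F 4, B 3, D 5, C 6, G 0, H 2 (sum 20, leaving 3 seats).
Remainders in descending order: B 0.9977, G 0.8323, F 0.5385, H 0.3553, D 0.1734, C 0.1028.
The surplus seats go to B, G, F.

F 5; B 4; D 5; C 6; G 1; H 2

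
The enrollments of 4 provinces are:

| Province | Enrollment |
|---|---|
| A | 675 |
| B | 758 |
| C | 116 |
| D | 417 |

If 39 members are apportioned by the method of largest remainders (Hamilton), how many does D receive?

8

The standard divisor is 1966/39 ≈ 50.41.
Standard quotas: A 13.390, B 15.037, C 2.301, D 8.272.
Lower quotas: A 13, B 15, C 2, D 8 (sum 38, leaving 1 seat).
Remainders in descending order: A 0.390, C 0.301, D 0.272, B 0.037.
The surplus seat goes to A.
D receives 8.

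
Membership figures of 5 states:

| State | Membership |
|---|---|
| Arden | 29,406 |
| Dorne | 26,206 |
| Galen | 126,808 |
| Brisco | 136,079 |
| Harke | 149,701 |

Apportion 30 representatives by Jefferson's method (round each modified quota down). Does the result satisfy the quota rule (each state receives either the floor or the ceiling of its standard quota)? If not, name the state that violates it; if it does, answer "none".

Standard quotas: Arden 1.884, Dorne 1.679, Galen 8.125, Brisco 8.719, Harke 9.592.
Jefferson allocation: Arden 2, Dorne 1, Galen 8, Brisco 9, Harke 10.
Every allocation lies between the lower and upper quota.

none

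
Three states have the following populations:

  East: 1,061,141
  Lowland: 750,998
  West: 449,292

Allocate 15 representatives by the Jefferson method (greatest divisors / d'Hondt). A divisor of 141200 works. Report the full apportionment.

East: 7, Lowland: 5, West: 3

With modified divisor 141200: modified quotas East 7.515, Lowland 5.319, West 3.182.
Rounding down: East 7, Lowland 5, West 3 (total 15).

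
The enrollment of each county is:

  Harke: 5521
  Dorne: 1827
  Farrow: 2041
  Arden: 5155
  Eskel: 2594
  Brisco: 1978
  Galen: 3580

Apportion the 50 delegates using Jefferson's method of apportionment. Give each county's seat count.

Standard divisor 22696/50 ≈ 453.92; standard quotas: Harke 12.163, Dorne 4.025, Farrow 4.496, Arden 11.357, Eskel 5.715, Brisco 4.358, Galen 7.887.
Rounding down gives 12, 4, 4, 11, 5, 4, 7 = 47 seats, so the divisor must be adjusted.
With modified divisor 427: modified quotas Harke 12.930, Dorne 4.279, Farrow 4.780, Arden 12.073, Eskel 6.075, Brisco 4.632, Galen 8.384.
Rounding down: Harke 12, Dorne 4, Farrow 4, Arden 12, Eskel 6, Brisco 4, Galen 8 (total 50).

Harke 12, Dorne 4, Farrow 4, Arden 12, Eskel 6, Brisco 4, Galen 8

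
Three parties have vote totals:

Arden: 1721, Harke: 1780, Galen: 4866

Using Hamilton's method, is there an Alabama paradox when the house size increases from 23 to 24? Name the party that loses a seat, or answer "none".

At 23 seats: Arden 5, Harke 5, Galen 13.
At 24 seats: Arden 5, Harke 5, Galen 14.
No party's allocation decreased.

none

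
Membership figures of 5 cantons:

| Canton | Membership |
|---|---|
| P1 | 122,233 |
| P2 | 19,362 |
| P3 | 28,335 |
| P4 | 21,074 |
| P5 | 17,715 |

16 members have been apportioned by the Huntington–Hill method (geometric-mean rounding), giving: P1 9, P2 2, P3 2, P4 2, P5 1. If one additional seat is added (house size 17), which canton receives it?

P1

Priority for the next seat is population ÷ (√(s·(s+1))).
Priorities: P1 12884.490, P2 7904.503, P3 11567.715, P4 8603.424, P5 12526.397.
Highest priority: P1.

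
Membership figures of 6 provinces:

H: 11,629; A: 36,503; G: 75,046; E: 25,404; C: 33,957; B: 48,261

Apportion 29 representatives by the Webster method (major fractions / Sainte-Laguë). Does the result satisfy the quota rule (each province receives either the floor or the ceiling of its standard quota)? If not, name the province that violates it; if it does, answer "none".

Standard quotas: H 1.461, A 4.587, G 9.430, E 3.192, C 4.267, B 6.064.
Webster allocation: H 1, A 5, G 10, E 3, C 4, B 6.
Every allocation lies between the lower and upper quota.

none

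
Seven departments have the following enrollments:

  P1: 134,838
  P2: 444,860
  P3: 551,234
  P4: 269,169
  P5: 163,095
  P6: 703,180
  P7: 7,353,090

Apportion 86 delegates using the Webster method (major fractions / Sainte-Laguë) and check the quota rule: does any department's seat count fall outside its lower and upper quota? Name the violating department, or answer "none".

P7

Standard quotas: P1 1.205, P2 3.977, P3 4.928, P4 2.406, P5 1.458, P6 6.287, P7 65.738.
Webster allocation: P1 1, P2 4, P3 5, P4 2, P5 1, P6 6, P7 67.
P7 has quota 65.738 (lower 65, upper 66) but receives 67 — outside the quota interval.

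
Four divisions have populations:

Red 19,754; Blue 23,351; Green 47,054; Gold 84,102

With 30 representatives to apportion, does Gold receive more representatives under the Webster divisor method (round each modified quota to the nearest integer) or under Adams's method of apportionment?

Webster

Webster: Red 3, Blue 4, Green 8, Gold 15.
Adams: Red 4, Blue 4, Green 8, Gold 14.
Gold gets 15 under Webster and 14 under Adams.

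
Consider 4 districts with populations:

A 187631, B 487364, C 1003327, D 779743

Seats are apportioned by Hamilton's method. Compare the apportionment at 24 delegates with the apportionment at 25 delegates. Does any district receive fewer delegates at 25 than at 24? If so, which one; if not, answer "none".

At 24 seats: A 2, B 5, C 10, D 7.
At 25 seats: A 2, B 5, C 10, D 8.
No district's allocation decreased.

none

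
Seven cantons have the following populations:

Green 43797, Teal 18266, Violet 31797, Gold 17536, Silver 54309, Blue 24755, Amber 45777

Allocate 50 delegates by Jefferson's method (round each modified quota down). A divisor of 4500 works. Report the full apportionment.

With modified divisor 4500: modified quotas Green 9.733, Teal 4.059, Violet 7.066, Gold 3.897, Silver 12.069, Blue 5.501, Amber 10.173.
Rounding down: Green 9, Teal 4, Violet 7, Gold 3, Silver 12, Blue 5, Amber 10 (total 50).

Green 9, Teal 4, Violet 7, Gold 3, Silver 12, Blue 5, Amber 10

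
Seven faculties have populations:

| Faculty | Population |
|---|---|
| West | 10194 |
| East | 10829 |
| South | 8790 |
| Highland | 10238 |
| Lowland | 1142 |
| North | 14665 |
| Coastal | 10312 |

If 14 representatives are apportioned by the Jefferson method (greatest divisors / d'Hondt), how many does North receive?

4

Standard divisor 66170/14 ≈ 4726.429; standard quotas: West 2.157, East 2.291, South 1.860, Highland 2.166, Lowland 0.242, North 3.103, Coastal 2.182.
Rounding down gives 2, 2, 1, 2, 0, 3, 2 = 12 seats, so the divisor must be adjusted.
With modified divisor 3640: modified quotas West 2.801, East 2.975, South 2.415, Highland 2.813, Lowland 0.314, North 4.029, Coastal 2.833.
Rounding down: West 2, East 2, South 2, Highland 2, Lowland 0, North 4, Coastal 2 (total 14).
North receives 4.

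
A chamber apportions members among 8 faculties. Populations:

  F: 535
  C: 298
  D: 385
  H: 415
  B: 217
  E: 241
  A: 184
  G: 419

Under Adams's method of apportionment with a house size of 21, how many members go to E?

Standard divisor 2694/21 ≈ 128.286; standard quotas: F 4.170, C 2.323, D 3.001, H 3.235, B 1.692, E 1.879, A 1.434, G 3.266.
Rounding up gives 5, 3, 4, 4, 2, 2, 2, 4 = 26 seats, so the divisor must be adjusted.
With modified divisor 160: modified quotas F 3.344, C 1.863, D 2.406, H 2.594, B 1.356, E 1.506, A 1.150, G 2.619.
Rounding up: F 4, C 2, D 3, H 3, B 2, E 2, A 2, G 3 (total 21).
E receives 2.

2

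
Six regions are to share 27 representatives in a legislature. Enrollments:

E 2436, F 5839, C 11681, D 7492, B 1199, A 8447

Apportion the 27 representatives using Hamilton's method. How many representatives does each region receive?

E 2, F 4, C 9, D 5, B 1, A 6

Total 37094; standard divisor 37094/27 ≈ 1373.852.
Standard quotas: E 1.7731, F 4.2501, C 8.5024, D 5.4533, B 0.8727, A 6.1484.
Lower quotas: E 1, F 4, C 8, D 5, B 0, A 6 (sum 24, leaving 3 seats).
Remainders in descending order: B 0.8727, E 0.7731, C 0.5024, D 0.4533, F 0.2501, A 0.1484.
Largest remainders: B, E, C receive the extra seats.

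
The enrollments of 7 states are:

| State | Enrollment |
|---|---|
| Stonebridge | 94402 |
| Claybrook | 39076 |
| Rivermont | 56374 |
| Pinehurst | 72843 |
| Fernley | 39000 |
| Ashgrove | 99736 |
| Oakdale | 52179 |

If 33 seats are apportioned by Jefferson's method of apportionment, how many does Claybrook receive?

Standard divisor 453610/33 ≈ 13745.758; standard quotas: Stonebridge 6.868, Claybrook 2.843, Rivermont 4.101, Pinehurst 5.299, Fernley 2.837, Ashgrove 7.256, Oakdale 3.796.
Rounding down gives 6, 2, 4, 5, 2, 7, 3 = 29 seats, so the divisor must be adjusted.
With modified divisor 12700: modified quotas Stonebridge 7.433, Claybrook 3.077, Rivermont 4.439, Pinehurst 5.736, Fernley 3.071, Ashgrove 7.853, Oakdale 4.109.
Rounding down: Stonebridge 7, Claybrook 3, Rivermont 4, Pinehurst 5, Fernley 3, Ashgrove 7, Oakdale 4 (total 33).
Claybrook receives 3.

3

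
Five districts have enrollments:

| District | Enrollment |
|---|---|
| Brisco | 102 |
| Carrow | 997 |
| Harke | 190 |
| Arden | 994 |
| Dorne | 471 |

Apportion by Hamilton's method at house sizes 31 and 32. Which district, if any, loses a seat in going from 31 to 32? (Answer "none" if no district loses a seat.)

At 31 seats: Brisco 1, Carrow 11, Harke 2, Arden 11, Dorne 6.
At 32 seats: Brisco 1, Carrow 12, Harke 2, Arden 12, Dorne 5.
Dorne drops from 6 to 5.

Dorne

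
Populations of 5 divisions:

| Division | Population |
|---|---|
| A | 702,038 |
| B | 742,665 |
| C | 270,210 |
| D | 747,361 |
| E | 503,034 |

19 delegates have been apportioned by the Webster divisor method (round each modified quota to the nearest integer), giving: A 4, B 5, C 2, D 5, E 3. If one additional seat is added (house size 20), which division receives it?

Priority for the next seat is population ÷ (current seats + 0.5).
Priorities: A 156008.444, B 135030.000, C 108084.000, D 135883.818, E 143724.000.
Highest priority: A.

A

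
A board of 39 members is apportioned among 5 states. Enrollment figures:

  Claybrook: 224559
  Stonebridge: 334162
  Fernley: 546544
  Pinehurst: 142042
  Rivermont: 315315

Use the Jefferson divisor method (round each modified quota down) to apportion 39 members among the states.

Claybrook 6, Stonebridge 8, Fernley 14, Pinehurst 3, Rivermont 8

Standard divisor 1562622/39 ≈ 40067.231; standard quotas: Claybrook 5.605, Stonebridge 8.340, Fernley 13.641, Pinehurst 3.545, Rivermont 7.870.
Rounding down gives 5, 8, 13, 3, 7 = 36 seats, so the divisor must be adjusted.
With modified divisor 37300: modified quotas Claybrook 6.020, Stonebridge 8.959, Fernley 14.653, Pinehurst 3.808, Rivermont 8.453.
Rounding down: Claybrook 6, Stonebridge 8, Fernley 14, Pinehurst 3, Rivermont 8 (total 39).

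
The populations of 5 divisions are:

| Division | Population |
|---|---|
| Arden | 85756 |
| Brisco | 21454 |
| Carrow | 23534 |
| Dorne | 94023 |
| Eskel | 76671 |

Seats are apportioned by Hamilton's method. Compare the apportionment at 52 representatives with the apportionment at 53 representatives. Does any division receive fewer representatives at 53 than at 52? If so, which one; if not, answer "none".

none

At 52 seats: Arden 15, Brisco 4, Carrow 4, Dorne 16, Eskel 13.
At 53 seats: Arden 15, Brisco 4, Carrow 4, Dorne 17, Eskel 13.
No division's allocation decreased.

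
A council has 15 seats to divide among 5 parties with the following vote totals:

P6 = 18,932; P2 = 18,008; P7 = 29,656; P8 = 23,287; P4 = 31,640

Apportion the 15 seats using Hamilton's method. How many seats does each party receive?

P6=2, P2=2, P7=4, P8=3, P4=4

Standard divisor: 121523 ÷ 15 ≈ 8101.533.
Standard quotas: P6 2.3368, P2 2.2228, P7 3.6605, P8 2.8744, P4 3.9054.
Lower quotas: P6 2, P2 2, P7 3, P8 2, P4 3 (sum 12, leaving 3 seats).
Remainders in descending order: P4 0.9054, P8 0.8744, P7 0.6605, P6 0.3368, P2 0.2228.
Largest remainders: P4, P8, P7 receive the extra seats.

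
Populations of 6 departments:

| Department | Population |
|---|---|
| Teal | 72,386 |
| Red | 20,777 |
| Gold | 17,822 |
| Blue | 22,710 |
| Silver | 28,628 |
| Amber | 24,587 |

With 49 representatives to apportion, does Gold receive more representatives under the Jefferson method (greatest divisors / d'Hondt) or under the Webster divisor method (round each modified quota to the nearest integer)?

Jefferson: Teal 20, Red 5, Gold 4, Blue 6, Silver 8, Amber 6.
Webster: Teal 19, Red 5, Gold 5, Blue 6, Silver 8, Amber 6.
Gold gets 4 under Jefferson and 5 under Webster.

Webster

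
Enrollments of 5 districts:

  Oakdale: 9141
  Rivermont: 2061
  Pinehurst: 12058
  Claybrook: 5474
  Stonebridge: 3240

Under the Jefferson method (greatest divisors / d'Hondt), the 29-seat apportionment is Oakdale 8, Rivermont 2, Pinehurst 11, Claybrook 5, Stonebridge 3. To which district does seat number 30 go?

Oakdale

Priority for the next seat is population ÷ (current seats + 1).
Priorities: Oakdale 1015.667, Rivermont 687.000, Pinehurst 1004.833, Claybrook 912.333, Stonebridge 810.000.
Highest priority: Oakdale.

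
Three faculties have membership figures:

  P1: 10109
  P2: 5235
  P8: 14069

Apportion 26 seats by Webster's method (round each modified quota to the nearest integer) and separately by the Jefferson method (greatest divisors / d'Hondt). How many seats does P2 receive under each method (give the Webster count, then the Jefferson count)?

5 and 4

Webster: P1 9, P2 5, P8 12.
Jefferson: P1 9, P2 4, P8 13.
P2 gets 5 under Webster and 4 under Jefferson.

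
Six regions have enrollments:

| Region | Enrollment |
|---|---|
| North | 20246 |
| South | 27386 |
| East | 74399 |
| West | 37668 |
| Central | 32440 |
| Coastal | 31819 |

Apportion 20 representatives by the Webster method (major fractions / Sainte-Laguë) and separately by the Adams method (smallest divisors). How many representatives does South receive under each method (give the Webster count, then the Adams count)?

Webster: North 2, South 2, East 7, West 3, Central 3, Coastal 3.
Adams: North 2, South 3, East 6, West 3, Central 3, Coastal 3.
South gets 2 under Webster and 3 under Adams.

2 and 3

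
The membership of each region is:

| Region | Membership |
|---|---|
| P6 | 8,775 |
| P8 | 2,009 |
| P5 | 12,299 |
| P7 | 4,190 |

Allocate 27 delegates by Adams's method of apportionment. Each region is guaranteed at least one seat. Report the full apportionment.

P6 9; P8 2; P5 12; P7 4

Standard divisor 27273/27 ≈ 1010.111; standard quotas: P6 8.687, P8 1.989, P5 12.176, P7 4.148.
Rounding up gives 9, 2, 13, 5 = 29 seats, so the divisor must be adjusted.
With modified divisor 1070: modified quotas P6 8.201, P8 1.878, P5 11.494, P7 3.916.
Rounding up: P6 9, P8 2, P5 12, P7 4 (total 27).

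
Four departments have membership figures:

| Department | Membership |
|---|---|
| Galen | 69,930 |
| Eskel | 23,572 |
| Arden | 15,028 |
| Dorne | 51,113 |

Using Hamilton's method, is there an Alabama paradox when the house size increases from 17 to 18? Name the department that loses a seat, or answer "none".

At 17 seats: Galen 7, Eskel 3, Arden 2, Dorne 5.
At 18 seats: Galen 8, Eskel 2, Arden 2, Dorne 6.
Eskel drops from 3 to 2.

Eskel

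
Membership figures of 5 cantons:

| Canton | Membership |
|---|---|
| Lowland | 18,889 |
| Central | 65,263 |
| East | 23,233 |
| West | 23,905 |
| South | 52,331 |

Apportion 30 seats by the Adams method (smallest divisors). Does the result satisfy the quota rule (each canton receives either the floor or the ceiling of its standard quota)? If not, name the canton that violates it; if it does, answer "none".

Standard quotas: Lowland 3.086, Central 10.663, East 3.796, West 3.906, South 8.550.
Adams allocation: Lowland 3, Central 10, East 4, West 4, South 9.
Every allocation lies between the lower and upper quota.

none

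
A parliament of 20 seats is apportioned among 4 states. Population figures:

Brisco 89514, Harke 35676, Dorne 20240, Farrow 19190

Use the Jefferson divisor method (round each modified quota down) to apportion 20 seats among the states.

Standard divisor 164620/20 ≈ 8231; standard quotas: Brisco 10.875, Harke 4.334, Dorne 2.459, Farrow 2.331.
Rounding down gives 10, 4, 2, 2 = 18 seats, so the divisor must be adjusted.
With modified divisor 7300: modified quotas Brisco 12.262, Harke 4.887, Dorne 2.773, Farrow 2.629.
Rounding down: Brisco 12, Harke 4, Dorne 2, Farrow 2 (total 20).

Brisco 12, Harke 4, Dorne 2, Farrow 2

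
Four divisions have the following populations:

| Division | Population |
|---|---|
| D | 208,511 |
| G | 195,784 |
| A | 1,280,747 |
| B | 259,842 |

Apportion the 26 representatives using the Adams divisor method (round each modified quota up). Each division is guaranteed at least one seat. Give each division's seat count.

D 3; G 3; A 16; B 4

Standard divisor 1944884/26 ≈ 74803.231; standard quotas: D 2.787, G 2.617, A 17.122, B 3.474.
Rounding up gives 3, 3, 18, 4 = 28 seats, so the divisor must be adjusted.
With modified divisor 82700: modified quotas D 2.521, G 2.367, A 15.487, B 3.142.
Rounding up: D 3, G 3, A 16, B 4 (total 26).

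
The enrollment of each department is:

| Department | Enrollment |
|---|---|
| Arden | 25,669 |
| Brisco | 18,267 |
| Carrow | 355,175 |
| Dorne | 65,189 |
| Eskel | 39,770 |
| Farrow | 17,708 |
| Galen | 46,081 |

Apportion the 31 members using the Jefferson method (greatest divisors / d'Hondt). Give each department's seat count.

Arden 1, Brisco 1, Carrow 21, Dorne 3, Eskel 2, Farrow 1, Galen 2

Standard divisor 567859/31 ≈ 18318.032; standard quotas: Arden 1.401, Brisco 0.997, Carrow 19.389, Dorne 3.559, Eskel 2.171, Farrow 0.967, Galen 2.516.
Rounding down gives 1, 0, 19, 3, 2, 0, 2 = 27 seats, so the divisor must be adjusted.
With modified divisor 16600: modified quotas Arden 1.546, Brisco 1.100, Carrow 21.396, Dorne 3.927, Eskel 2.396, Farrow 1.067, Galen 2.776.
Rounding down: Arden 1, Brisco 1, Carrow 21, Dorne 3, Eskel 2, Farrow 1, Galen 2 (total 31).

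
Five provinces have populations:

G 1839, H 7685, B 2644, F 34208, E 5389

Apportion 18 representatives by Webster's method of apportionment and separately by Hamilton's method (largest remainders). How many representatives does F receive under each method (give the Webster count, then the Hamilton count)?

11 and 12

Webster: G 1, H 3, B 1, F 11, E 2.
Hamilton: G 0, H 3, B 1, F 12, E 2.
F gets 11 under Webster and 12 under Hamilton.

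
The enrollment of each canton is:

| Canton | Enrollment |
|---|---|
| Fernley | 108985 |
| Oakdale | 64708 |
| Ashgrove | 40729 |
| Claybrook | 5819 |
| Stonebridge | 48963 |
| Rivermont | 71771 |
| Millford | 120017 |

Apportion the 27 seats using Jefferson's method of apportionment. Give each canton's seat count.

Standard divisor 460992/27 ≈ 17073.778; standard quotas: Fernley 6.383, Oakdale 3.790, Ashgrove 2.385, Claybrook 0.341, Stonebridge 2.868, Rivermont 4.204, Millford 7.029.
Rounding down gives 6, 3, 2, 0, 2, 4, 7 = 24 seats, so the divisor must be adjusted.
With modified divisor 15300: modified quotas Fernley 7.123, Oakdale 4.229, Ashgrove 2.662, Claybrook 0.380, Stonebridge 3.200, Rivermont 4.691, Millford 7.844.
Rounding down: Fernley 7, Oakdale 4, Ashgrove 2, Claybrook 0, Stonebridge 3, Rivermont 4, Millford 7 (total 27).

Fernley 7, Oakdale 4, Ashgrove 2, Claybrook 0, Stonebridge 3, Rivermont 4, Millford 7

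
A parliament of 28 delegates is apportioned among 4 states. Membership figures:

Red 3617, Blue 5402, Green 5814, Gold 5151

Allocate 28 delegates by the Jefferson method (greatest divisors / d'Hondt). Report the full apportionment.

Red=5, Blue=8, Green=8, Gold=7

Standard divisor 19984/28 ≈ 713.714; standard quotas: Red 5.068, Blue 7.569, Green 8.146, Gold 7.217.
Rounding down gives 5, 7, 8, 7 = 27 seats, so the divisor must be adjusted.
With modified divisor 660: modified quotas Red 5.480, Blue 8.185, Green 8.809, Gold 7.805.
Rounding down: Red 5, Blue 8, Green 8, Gold 7 (total 28).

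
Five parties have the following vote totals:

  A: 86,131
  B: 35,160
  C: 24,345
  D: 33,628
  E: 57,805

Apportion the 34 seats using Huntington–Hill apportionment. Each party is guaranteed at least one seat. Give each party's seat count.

With divisor 6962: modified quotas A 12.372, B 5.050, C 3.497, D 4.830, E 8.303.
Geometric-mean thresholds: A √(12·13)=12.490, B √(5·6)=5.477, C √(3·4)=3.464, D √(4·5)=4.472, E √(8·9)=8.485.
Each quota rounded against its threshold gives A 12, B 5, C 4, D 5, E 8 (total 34).

A=12, B=5, C=4, D=5, E=8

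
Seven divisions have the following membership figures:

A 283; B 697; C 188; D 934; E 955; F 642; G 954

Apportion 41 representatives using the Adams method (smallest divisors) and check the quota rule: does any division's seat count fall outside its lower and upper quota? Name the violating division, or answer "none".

Standard quotas: A 2.494, B 6.142, C 1.657, D 8.230, E 8.415, F 5.657, G 8.406.
Adams allocation: A 3, B 6, C 2, D 8, E 8, F 6, G 8.
Every allocation lies between the lower and upper quota.

none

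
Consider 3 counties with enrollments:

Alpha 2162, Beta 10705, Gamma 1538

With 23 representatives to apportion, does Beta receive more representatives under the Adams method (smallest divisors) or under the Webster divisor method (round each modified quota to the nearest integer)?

Adams: Alpha 4, Beta 16, Gamma 3.
Webster: Alpha 4, Beta 17, Gamma 2.
Beta gets 16 under Adams and 17 under Webster.

Webster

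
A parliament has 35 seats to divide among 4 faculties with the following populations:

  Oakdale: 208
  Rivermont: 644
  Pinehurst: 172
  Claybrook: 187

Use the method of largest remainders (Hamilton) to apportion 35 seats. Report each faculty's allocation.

Oakdale 6, Rivermont 19, Pinehurst 5, Claybrook 5

Total 1211; standard divisor 1211/35 ≈ 34.6.
Standard quotas: Oakdale 6.012, Rivermont 18.613, Pinehurst 4.971, Claybrook 5.405.
Lower quotas: Oakdale 6, Rivermont 18, Pinehurst 4, Claybrook 5 (sum 33, leaving 2 seats).
Remainders in descending order: Pinehurst 0.971, Rivermont 0.613, Claybrook 0.405, Oakdale 0.012.
Largest remainders: Pinehurst, Rivermont receive the extra seats.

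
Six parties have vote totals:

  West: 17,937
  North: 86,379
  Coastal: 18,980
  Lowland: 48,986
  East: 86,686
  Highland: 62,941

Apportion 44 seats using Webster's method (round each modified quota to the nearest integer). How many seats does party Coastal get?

Standard divisor 321909/44 ≈ 7316.114; standard quotas: West 2.452, North 11.807, Coastal 2.594, Lowland 6.696, East 11.849, Highland 8.603.
Rounding to the nearest integer gives 2, 12, 3, 7, 12, 9 = 45 seats, so the divisor must be adjusted.
With modified divisor 7460: modified quotas West 2.404, North 11.579, Coastal 2.544, Lowland 6.566, East 11.620, Highland 8.437.
Rounding to the nearest integer: West 2, North 12, Coastal 3, Lowland 7, East 12, Highland 8 (total 44).
Coastal receives 3.

3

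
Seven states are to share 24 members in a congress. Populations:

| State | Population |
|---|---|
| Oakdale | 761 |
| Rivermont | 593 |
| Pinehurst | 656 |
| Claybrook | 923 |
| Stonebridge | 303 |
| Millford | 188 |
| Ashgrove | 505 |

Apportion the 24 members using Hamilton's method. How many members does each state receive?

Oakdale 5, Rivermont 3, Pinehurst 4, Claybrook 6, Stonebridge 2, Millford 1, Ashgrove 3

Total 3929; standard divisor 3929/24 ≈ 163.708.
Standard quotas: Oakdale 4.649, Rivermont 3.622, Pinehurst 4.007, Claybrook 5.638, Stonebridge 1.851, Millford 1.148, Ashgrove 3.085.
Lower quotas: Oakdale 4, Rivermont 3, Pinehurst 4, Claybrook 5, Stonebridge 1, Millford 1, Ashgrove 3 (sum 21, leaving 3 seats).
Remainders in descending order: Stonebridge 0.851, Oakdale 0.649, Claybrook 0.638, Rivermont 0.622, Millford 0.148, Ashgrove 0.085, Pinehurst 0.007.
Largest remainders: Stonebridge, Oakdale, Claybrook receive the extra seats.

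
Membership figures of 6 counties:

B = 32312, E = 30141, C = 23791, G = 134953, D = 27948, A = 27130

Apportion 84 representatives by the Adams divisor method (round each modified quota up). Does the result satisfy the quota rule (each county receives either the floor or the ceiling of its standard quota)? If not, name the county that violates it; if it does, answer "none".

G

Standard quotas: B 9.824, E 9.164, C 7.234, G 41.032, D 8.497, A 8.249.
Adams allocation: B 10, E 9, C 8, G 40, D 9, A 8.
G has quota 41.032 (lower 41, upper 42) but receives 40 — outside the quota interval.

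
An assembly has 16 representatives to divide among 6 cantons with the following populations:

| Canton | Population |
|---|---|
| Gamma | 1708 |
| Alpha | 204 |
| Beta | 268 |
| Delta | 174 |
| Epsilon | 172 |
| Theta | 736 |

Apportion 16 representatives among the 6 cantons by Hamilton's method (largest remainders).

Total 3262; standard divisor 3262/16 ≈ 203.875.
Standard quotas: Gamma 8.378, Alpha 1.001, Beta 1.315, Delta 0.853, Epsilon 0.844, Theta 3.610.
Lower quotas: Gamma 8, Alpha 1, Beta 1, Delta 0, Epsilon 0, Theta 3 (sum 13, leaving 3 seats).
Remainders in descending order: Delta 0.853, Epsilon 0.844, Theta 0.610, Gamma 0.378, Beta 0.315, Alpha 0.001.
The surplus seats go to Delta, Epsilon, Theta.

Gamma 8, Alpha 1, Beta 1, Delta 1, Epsilon 1, Theta 4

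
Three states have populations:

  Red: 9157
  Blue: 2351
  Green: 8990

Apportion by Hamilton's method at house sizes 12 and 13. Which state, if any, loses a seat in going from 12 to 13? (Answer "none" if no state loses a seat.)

At 12 seats: Red 5, Blue 2, Green 5.
At 13 seats: Red 6, Blue 1, Green 6.
Blue drops from 2 to 1.

Blue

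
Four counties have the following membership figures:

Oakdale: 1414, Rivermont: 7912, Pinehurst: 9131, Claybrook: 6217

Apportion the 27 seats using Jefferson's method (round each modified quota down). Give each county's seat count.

Standard divisor 24674/27 ≈ 913.852; standard quotas: Oakdale 1.547, Rivermont 8.658, Pinehurst 9.992, Claybrook 6.803.
Rounding down gives 1, 8, 9, 6 = 24 seats, so the divisor must be adjusted.
With modified divisor 850: modified quotas Oakdale 1.664, Rivermont 9.308, Pinehurst 10.742, Claybrook 7.314.
Rounding down: Oakdale 1, Rivermont 9, Pinehurst 10, Claybrook 7 (total 27).

Oakdale: 1; Rivermont: 9; Pinehurst: 10; Claybrook: 7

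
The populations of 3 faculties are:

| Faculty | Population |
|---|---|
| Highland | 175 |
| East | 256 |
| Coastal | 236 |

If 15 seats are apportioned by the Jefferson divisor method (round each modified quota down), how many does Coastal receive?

5

Standard divisor 667/15 ≈ 44.467; standard quotas: Highland 3.936, East 5.757, Coastal 5.307.
Rounding down gives 3, 5, 5 = 13 seats, so the divisor must be adjusted.
With modified divisor 40: modified quotas Highland 4.375, East 6.400, Coastal 5.900.
Rounding down: Highland 4, East 6, Coastal 5 (total 15).
Coastal receives 5.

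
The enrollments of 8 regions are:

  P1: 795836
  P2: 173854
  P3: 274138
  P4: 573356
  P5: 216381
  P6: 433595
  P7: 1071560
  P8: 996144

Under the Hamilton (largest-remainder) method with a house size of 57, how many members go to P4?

The standard divisor is 4534864/57 ≈ 79559.018.
Standard quotas: P1 10.0031, P2 2.1852, P3 3.4457, P4 7.2067, P5 2.7198, P6 5.4500, P7 13.4687, P8 12.5208.
Lower quotas: P1 10, P2 2, P3 3, P4 7, P5 2, P6 5, P7 13, P8 12 (sum 54, leaving 3 seats).
Remainders in descending order: P5 0.7198, P8 0.5208, P7 0.4687, P6 0.4500, P3 0.4457, P4 0.2067, P2 0.1852, P1 0.0031.
The surplus seats go to P5, P8, P7.
P4 receives 7.

7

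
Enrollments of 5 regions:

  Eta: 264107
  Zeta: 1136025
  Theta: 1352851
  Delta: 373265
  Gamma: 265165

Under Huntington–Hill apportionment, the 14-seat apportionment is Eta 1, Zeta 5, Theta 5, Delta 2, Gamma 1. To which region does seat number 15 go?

Theta

Priority for the next seat is population ÷ (√(s·(s+1))).
Priorities: Eta 186751.851, Zeta 207408.839, Theta 246995.670, Delta 152384.798, Gamma 187499.970.
Highest priority: Theta.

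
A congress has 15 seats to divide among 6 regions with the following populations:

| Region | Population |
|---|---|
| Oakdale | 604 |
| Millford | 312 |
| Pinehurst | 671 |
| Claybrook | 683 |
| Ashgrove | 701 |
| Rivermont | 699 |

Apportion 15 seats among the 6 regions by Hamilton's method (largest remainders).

Oakdale: 2; Millford: 1; Pinehurst: 3; Claybrook: 3; Ashgrove: 3; Rivermont: 3

Total 3670; standard divisor 3670/15 ≈ 244.667.
Standard quotas: Oakdale 2.469, Millford 1.275, Pinehurst 2.743, Claybrook 2.792, Ashgrove 2.865, Rivermont 2.857.
Lower quotas: Oakdale 2, Millford 1, Pinehurst 2, Claybrook 2, Ashgrove 2, Rivermont 2 (sum 11, leaving 4 seats).
Remainders in descending order: Ashgrove 0.865, Rivermont 0.857, Claybrook 0.792, Pinehurst 0.743, Oakdale 0.469, Millford 0.275.
Largest remainders: Ashgrove, Rivermont, Claybrook, Pinehurst receive the extra seats.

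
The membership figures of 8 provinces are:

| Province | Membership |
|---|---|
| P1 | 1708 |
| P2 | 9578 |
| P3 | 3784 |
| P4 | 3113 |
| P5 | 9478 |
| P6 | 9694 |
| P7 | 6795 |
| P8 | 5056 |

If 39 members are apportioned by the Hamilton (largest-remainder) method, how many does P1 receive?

Total 49206; standard divisor 49206/39 ≈ 1261.692.
Standard quotas: P1 1.3537, P2 7.5914, P3 2.9991, P4 2.4673, P5 7.5121, P6 7.6833, P7 5.3856, P8 4.0073.
Lower quotas: P1 1, P2 7, P3 2, P4 2, P5 7, P6 7, P7 5, P8 4 (sum 35, leaving 4 seats).
Remainders in descending order: P3 0.9991, P6 0.6833, P2 0.5914, P5 0.5121, P4 0.4673, P7 0.3856, P1 0.3537, P8 0.0073.
The surplus seats go to P3, P6, P2, P5.
P1 receives 1.

1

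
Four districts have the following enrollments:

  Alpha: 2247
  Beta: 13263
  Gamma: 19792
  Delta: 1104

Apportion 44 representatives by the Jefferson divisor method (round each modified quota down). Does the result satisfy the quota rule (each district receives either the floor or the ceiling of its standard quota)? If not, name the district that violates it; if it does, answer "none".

Standard quotas: Alpha 2.716, Beta 16.030, Gamma 23.920, Delta 1.334.
Jefferson allocation: Alpha 2, Beta 16, Gamma 25, Delta 1.
Gamma has quota 23.920 (lower 23, upper 24) but receives 25 — outside the quota interval.

Gamma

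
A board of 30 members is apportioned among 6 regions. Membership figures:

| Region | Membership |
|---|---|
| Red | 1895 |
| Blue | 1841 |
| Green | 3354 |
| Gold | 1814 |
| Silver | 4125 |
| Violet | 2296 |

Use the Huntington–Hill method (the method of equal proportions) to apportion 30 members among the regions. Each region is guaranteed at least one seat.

Red 4, Blue 4, Green 6, Gold 4, Silver 8, Violet 4

With divisor 521: modified quotas Red 3.637, Blue 3.534, Green 6.438, Gold 3.482, Silver 7.917, Violet 4.407.
Geometric-mean thresholds: Red √(3·4)=3.464, Blue √(3·4)=3.464, Green √(6·7)=6.481, Gold √(3·4)=3.464, Silver √(7·8)=7.483, Violet √(4·5)=4.472.
Each quota rounded against its threshold gives Red 4, Blue 4, Green 6, Gold 4, Silver 8, Violet 4 (total 30).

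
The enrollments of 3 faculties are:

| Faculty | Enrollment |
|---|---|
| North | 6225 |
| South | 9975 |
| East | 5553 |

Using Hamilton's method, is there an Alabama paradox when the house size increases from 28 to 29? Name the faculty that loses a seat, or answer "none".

none

At 28 seats: North 8, South 13, East 7.
At 29 seats: North 8, South 13, East 8.
No faculty's allocation decreased.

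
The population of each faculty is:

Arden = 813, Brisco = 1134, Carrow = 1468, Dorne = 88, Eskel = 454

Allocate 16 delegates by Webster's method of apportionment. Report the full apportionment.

Arden 3, Brisco 5, Carrow 6, Dorne 0, Eskel 2

Standard divisor 3957/16 ≈ 247.312; standard quotas: Arden 3.287, Brisco 4.585, Carrow 5.936, Dorne 0.356, Eskel 1.836.
Rounding to the nearest integer gives Arden 3, Brisco 5, Carrow 6, Dorne 0, Eskel 2 — total 16, matching the house size, so no adjustment is needed.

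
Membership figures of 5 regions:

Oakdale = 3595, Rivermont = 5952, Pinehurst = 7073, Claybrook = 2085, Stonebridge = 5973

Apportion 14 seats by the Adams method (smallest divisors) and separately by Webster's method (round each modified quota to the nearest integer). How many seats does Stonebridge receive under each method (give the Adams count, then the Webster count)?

Adams: Oakdale 2, Rivermont 3, Pinehurst 4, Claybrook 2, Stonebridge 3.
Webster: Oakdale 2, Rivermont 3, Pinehurst 4, Claybrook 1, Stonebridge 4.
Stonebridge gets 3 under Adams and 4 under Webster.

3 and 4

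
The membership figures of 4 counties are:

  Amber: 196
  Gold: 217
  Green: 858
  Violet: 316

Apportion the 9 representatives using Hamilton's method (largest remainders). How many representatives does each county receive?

The standard divisor is 1587/9 ≈ 176.333.
Standard quotas: Amber 1.112, Gold 1.231, Green 4.866, Violet 1.792.
Lower quotas: Amber 1, Gold 1, Green 4, Violet 1 (sum 7, leaving 2 seats).
Remainders in descending order: Green 0.866, Violet 0.792, Gold 0.231, Amber 0.112.
Largest remainders: Green, Violet receive the extra seats.

Amber 1, Gold 1, Green 5, Violet 2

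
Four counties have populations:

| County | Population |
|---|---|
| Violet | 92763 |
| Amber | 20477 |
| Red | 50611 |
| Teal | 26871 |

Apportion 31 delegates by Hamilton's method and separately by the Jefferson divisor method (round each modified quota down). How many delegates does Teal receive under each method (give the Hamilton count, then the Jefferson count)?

Hamilton: Violet 15, Amber 3, Red 8, Teal 5.
Jefferson: Violet 16, Amber 3, Red 8, Teal 4.
Teal gets 5 under Hamilton and 4 under Jefferson.

5 and 4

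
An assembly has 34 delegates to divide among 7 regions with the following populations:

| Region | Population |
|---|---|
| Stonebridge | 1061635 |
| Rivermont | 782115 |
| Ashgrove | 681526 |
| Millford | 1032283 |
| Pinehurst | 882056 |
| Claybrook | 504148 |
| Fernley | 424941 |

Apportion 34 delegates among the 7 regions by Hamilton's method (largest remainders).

Stonebridge 7, Rivermont 5, Ashgrove 4, Millford 6, Pinehurst 6, Claybrook 3, Fernley 3

The standard divisor is 5368704/34 ≈ 157903.059.
Standard quotas: Stonebridge 6.7233, Rivermont 4.9531, Ashgrove 4.3161, Millford 6.5374, Pinehurst 5.5861, Claybrook 3.1928, Fernley 2.6912.
Lower quotas: Stonebridge 6, Rivermont 4, Ashgrove 4, Millford 6, Pinehurst 5, Claybrook 3, Fernley 2 (sum 30, leaving 4 seats).
Remainders in descending order: Rivermont 0.9531, Stonebridge 0.7233, Fernley 0.6912, Pinehurst 0.5861, Millford 0.5374, Ashgrove 0.3161, Claybrook 0.1928.
Largest remainders: Rivermont, Stonebridge, Fernley, Pinehurst receive the extra seats.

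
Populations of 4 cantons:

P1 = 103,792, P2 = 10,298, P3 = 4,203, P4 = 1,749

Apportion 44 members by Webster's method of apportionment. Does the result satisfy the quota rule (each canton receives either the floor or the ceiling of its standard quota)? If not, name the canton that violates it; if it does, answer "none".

Standard quotas: P1 38.044, P2 3.775, P3 1.541, P4 0.641.
Webster allocation: P1 37, P2 4, P3 2, P4 1.
P1 has quota 38.044 (lower 38, upper 39) but receives 37 — outside the quota interval.

P1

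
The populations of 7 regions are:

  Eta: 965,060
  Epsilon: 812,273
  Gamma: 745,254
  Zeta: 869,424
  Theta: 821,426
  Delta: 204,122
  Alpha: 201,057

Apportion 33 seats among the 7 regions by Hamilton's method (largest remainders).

Total 4618616; standard divisor 4618616/33 ≈ 139958.061.
Standard quotas: Eta 6.8954, Epsilon 5.8037, Gamma 5.3248, Zeta 6.2120, Theta 5.8691, Delta 1.4585, Alpha 1.4366.
Lower quotas: Eta 6, Epsilon 5, Gamma 5, Zeta 6, Theta 5, Delta 1, Alpha 1 (sum 29, leaving 4 seats).
Remainders in descending order: Eta 0.8954, Theta 0.8691, Epsilon 0.8037, Delta 0.4585, Alpha 0.4366, Gamma 0.3248, Zeta 0.2120.
Largest remainders: Eta, Theta, Epsilon, Delta receive the extra seats.

Eta 7, Epsilon 6, Gamma 5, Zeta 6, Theta 6, Delta 2, Alpha 1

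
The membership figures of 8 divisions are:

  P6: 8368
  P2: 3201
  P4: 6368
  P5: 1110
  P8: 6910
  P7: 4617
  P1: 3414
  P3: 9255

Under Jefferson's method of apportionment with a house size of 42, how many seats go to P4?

6

Standard divisor 43243/42 ≈ 1029.595; standard quotas: P6 8.127, P2 3.109, P4 6.185, P5 1.078, P8 6.711, P7 4.484, P1 3.316, P3 8.989.
Rounding down gives 8, 3, 6, 1, 6, 4, 3, 8 = 39 seats, so the divisor must be adjusted.
With modified divisor 927.6: modified quotas P6 9.021, P2 3.451, P4 6.865, P5 1.197, P8 7.449, P7 4.977, P1 3.680, P3 9.977.
Rounding down: P6 9, P2 3, P4 6, P5 1, P8 7, P7 4, P1 3, P3 9 (total 42).
P4 receives 6.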